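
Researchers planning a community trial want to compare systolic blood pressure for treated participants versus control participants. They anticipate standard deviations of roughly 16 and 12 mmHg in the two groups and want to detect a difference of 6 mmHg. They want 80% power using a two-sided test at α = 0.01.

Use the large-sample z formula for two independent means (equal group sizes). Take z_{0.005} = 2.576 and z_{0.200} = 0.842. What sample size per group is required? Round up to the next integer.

n = 130 per group

n = (z_{α/2} + z_β)² · (σ₁² + σ₂²) / δ²
  = (2.576 + 0.842)² · (16² + 12² = 400) / 6²
  = 11.6827 · 400 / 36
  = 129.81
Round up → n = 130 per group.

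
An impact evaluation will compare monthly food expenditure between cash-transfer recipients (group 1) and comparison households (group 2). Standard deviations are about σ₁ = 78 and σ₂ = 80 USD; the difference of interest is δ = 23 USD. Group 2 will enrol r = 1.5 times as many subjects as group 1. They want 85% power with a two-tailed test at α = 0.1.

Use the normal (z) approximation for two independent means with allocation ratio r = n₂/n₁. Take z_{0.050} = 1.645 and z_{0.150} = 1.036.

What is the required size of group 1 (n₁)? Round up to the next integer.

n₁ = 141

n₁ = (z_{α/2} + z_β)² · (σ₁² + σ₂²/r) / δ²
   = (1.645 + 1.036)² · (78² + 80²/1.5) / 23²
   = 7.1878 · (6084 + 4266.7) / 529
   = 7.1878 · 10350.7 / 529
   = 140.64
Round up → n₁ = 141; n₂ = r·n₁ = 1.5 × 141 = 212.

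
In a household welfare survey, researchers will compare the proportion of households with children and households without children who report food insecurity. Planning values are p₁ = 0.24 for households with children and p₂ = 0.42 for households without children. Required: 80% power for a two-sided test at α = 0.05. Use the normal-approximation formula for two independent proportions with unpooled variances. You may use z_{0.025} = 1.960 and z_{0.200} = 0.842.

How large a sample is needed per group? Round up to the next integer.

n = 104 per group

n = (z_{α/2} + z_β)² · [p₁(1−p₁) + p₂(1−p₂)] / (p₁ − p₂)²
  = (1.960 + 0.842)² · (0.24·0.76 + 0.42·0.58) / (-0.18)²
  = (2.802)² · (0.1824 + 0.2436) / 0.0324
  = 7.8512 · 0.4260 / 0.0324
  = 103.23
Round up → n = 104 per group.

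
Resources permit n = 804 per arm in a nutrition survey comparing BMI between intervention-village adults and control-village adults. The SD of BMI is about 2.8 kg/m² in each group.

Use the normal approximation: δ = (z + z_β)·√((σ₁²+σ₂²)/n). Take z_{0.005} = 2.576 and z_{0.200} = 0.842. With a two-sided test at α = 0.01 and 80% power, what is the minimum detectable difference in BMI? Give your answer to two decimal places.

Minimum detectable difference ≈ 0.48 kg/m²

δ = (z_{α/2} + z_β) · √((σ₁²+σ₂²)/n)
  = (2.576 + 0.842) · √(15.68/804)
  = 3.418 · √0.0195
  = 3.418 · 0.1397
  = 0.4773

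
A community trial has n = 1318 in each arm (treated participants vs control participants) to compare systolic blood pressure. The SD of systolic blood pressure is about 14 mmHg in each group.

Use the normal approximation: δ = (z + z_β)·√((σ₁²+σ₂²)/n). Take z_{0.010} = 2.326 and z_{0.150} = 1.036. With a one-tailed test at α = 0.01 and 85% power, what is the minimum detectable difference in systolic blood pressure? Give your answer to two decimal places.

δ = (z_α + z_β) · √((σ₁²+σ₂²)/n)
  = (2.326 + 1.036) · √(392/1318)
  = 3.362 · √0.29742
  = 3.362 · 0.5454
  = 1.8335

Minimum detectable difference ≈ 1.83 mmHg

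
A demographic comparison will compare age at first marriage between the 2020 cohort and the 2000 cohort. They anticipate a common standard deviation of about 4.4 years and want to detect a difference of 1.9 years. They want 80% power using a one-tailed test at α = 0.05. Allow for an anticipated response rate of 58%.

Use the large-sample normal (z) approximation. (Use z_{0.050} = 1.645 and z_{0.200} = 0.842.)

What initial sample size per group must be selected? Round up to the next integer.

n = 115 per group

n = (z_α + z_β)² · (σ₁² + σ₂²) / δ²
  = (1.645 + 0.842)² · (2·4.4² = 38.72) / 1.9²
  = 6.1852 · 38.72 / 3.61
  = 66.34
Adjust for 58% response: 66.34 / 0.58 = 114.38.
Round up → n = 115 per group.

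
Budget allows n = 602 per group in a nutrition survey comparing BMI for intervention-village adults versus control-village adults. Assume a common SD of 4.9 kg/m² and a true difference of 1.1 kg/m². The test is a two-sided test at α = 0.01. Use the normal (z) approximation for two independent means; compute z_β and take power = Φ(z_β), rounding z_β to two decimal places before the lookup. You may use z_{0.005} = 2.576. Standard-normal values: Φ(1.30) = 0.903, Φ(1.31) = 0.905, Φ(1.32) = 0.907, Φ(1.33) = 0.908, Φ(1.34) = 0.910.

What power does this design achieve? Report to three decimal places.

Power ≈ 0.907

z_β = δ·√(n/(σ₁²+σ₂²)) − z_{α/2}
    = 1.1 · √(602/48.02) − 2.576
    = 1.1 · 3.54068 − 2.576
    = 3.8948 − 2.576 = 1.3188 → 1.32
Power = Φ(1.32) = 0.907.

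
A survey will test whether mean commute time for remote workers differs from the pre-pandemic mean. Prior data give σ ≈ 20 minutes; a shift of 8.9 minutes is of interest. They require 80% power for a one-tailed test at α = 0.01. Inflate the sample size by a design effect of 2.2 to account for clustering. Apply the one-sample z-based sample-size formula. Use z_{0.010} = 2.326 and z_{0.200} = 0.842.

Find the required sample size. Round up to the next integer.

n = (z_α + z_β)² · σ² / δ²
  = (2.326 + 0.842)² · 20² / 8.9²
  = 10.0362 · 400 / 79.21
  = 50.68
Design effect: 2.2 × 50.68 = 111.50.
Round up → n = 112.

n = 112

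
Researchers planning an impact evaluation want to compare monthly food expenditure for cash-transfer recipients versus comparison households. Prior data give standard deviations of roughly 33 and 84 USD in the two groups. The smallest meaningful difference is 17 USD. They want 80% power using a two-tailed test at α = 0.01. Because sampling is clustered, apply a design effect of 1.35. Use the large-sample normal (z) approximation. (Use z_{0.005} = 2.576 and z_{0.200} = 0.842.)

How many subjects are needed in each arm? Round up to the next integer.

n = 445 per group

n = (z_{α/2} + z_β)² · (σ₁² + σ₂²) / δ²
  = (2.576 + 0.842)² · (33² + 84² = 8145) / 17²
  = 11.6827 · 8145 / 289
  = 329.26
Design effect: 1.35 × 329.26 = 444.50.
Round up → n = 445 per group.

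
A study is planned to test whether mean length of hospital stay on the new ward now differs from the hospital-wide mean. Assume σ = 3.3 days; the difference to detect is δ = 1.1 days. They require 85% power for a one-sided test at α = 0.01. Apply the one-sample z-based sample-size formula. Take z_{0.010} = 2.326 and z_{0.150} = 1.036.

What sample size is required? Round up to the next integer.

n = (z_α + z_β)² · σ² / δ²
  = (2.326 + 1.036)² · 3.3² / 1.1²
  = 11.3030 · 10.89 / 1.21
  = 101.73
Round up → n = 102.

n = 102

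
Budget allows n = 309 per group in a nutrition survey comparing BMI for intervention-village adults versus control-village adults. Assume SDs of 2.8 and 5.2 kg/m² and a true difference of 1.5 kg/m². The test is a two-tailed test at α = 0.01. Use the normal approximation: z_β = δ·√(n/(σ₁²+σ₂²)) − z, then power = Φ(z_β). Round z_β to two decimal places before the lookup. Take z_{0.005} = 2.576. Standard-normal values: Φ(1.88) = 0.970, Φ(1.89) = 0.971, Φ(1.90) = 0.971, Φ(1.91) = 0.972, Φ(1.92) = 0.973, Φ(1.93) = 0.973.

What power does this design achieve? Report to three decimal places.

Power ≈ 0.971

z_β = δ·√(n/(σ₁²+σ₂²)) − z_{α/2}
    = 1.5 · √(309/34.88) − 2.576
    = 1.5 · 2.97640 − 2.576
    = 4.4646 − 2.576 = 1.8886 → 1.89
Power = Φ(1.89) = 0.971.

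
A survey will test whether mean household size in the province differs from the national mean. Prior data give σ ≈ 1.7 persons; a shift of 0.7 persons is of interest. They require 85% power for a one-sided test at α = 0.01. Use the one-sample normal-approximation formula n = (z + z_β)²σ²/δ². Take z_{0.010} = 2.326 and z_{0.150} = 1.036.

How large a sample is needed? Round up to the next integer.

n = 67

n = (z_α + z_β)² · σ² / δ²
  = (2.326 + 1.036)² · 1.7² / 0.7²
  = 11.3030 · 2.89 / 0.49
  = 66.66
Round up → n = 67.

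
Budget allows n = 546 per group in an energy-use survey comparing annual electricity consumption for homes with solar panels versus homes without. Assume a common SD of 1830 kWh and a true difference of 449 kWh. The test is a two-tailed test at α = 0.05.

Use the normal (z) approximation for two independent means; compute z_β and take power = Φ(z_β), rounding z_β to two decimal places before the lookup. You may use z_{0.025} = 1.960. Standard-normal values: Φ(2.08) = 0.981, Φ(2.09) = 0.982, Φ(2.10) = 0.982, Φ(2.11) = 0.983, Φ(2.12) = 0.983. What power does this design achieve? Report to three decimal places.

z_β = δ·√(n/(σ₁²+σ₂²)) − z_{α/2}
    = 449 · √(546/6697800) − 1.960
    = 449 · 0.00903 − 1.960
    = 4.0539 − 1.960 = 2.0939 → 2.09
Power = Φ(2.09) = 0.982.

Power ≈ 0.982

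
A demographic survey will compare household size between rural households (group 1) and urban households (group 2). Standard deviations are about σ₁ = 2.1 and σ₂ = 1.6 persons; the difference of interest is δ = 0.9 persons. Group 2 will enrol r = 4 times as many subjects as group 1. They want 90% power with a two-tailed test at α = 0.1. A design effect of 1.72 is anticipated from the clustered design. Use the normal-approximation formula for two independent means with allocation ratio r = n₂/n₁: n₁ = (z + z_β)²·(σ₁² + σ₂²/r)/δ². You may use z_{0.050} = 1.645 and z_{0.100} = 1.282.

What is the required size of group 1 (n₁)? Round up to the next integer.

n₁ = (z_{α/2} + z_β)² · (σ₁² + σ₂²/r) / δ²
   = (1.645 + 1.282)² · (2.1² + 1.6²/4) / 0.9²
   = 8.5673 · (4.41 + 0.64) / 0.81
   = 8.5673 · 5.05 / 0.81
   = 53.41
Design effect: 1.72 × 53.41 = 91.87.
Round up → n₁ = 92; n₂ = r·n₁ = 4 × 92 = 368.

n₁ = 92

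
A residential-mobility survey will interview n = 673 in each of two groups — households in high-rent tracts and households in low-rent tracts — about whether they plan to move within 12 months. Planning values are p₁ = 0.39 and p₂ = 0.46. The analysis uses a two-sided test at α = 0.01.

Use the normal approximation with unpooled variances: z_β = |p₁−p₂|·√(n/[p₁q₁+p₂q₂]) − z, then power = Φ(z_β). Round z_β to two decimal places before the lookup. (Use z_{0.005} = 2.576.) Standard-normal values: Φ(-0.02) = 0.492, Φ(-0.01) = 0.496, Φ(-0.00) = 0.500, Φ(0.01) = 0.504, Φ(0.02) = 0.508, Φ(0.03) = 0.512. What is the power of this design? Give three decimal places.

Power ≈ 0.512

z_β = |p₁−p₂|·√(n/[p₁q₁+p₂q₂]) − z_{α/2}
    = 0.07 · √(673/0.4863) − 2.576
    = 0.07 · 37.2011 − 2.576
    = 2.6041 − 2.576 = 0.0281 → 0.03
Power = Φ(0.03) = 0.512.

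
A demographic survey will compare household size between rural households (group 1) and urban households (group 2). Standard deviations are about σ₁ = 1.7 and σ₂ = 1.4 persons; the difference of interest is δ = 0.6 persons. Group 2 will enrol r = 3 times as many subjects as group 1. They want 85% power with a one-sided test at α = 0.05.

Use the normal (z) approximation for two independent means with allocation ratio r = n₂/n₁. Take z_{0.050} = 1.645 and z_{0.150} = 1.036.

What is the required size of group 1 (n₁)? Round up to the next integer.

n₁ = 71

n₁ = (z_α + z_β)² · (σ₁² + σ₂²/r) / δ²
   = (1.645 + 1.036)² · (1.7² + 1.4²/3) / 0.6²
   = 7.1878 · (2.89 + 0.65333) / 0.36
   = 7.1878 · 3.5433 / 0.36
   = 70.75
Round up → n₁ = 71; n₂ = r·n₁ = 3 × 71 = 213.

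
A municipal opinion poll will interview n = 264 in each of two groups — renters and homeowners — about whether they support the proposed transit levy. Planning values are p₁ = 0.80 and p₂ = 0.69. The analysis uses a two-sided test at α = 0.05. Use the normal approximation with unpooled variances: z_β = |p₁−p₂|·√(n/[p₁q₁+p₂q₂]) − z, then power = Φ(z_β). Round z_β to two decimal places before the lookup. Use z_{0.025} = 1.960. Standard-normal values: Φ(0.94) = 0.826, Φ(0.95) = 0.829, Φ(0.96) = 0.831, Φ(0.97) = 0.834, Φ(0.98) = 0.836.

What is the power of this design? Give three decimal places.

z_β = |p₁−p₂|·√(n/[p₁q₁+p₂q₂]) − z_{α/2}
    = 0.11 · √(264/0.3739) − 1.960
    = 0.11 · 26.5720 − 1.960
    = 2.9229 − 1.960 = 0.9629 → 0.96
Power = Φ(0.96) = 0.831.

Power ≈ 0.831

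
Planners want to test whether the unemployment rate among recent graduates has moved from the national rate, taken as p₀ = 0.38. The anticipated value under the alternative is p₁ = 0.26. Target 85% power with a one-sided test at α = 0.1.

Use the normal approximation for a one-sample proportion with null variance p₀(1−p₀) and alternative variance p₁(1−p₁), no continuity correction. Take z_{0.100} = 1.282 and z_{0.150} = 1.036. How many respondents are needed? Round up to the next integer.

n = [z_α·√(p₀q₀) + z_β·√(p₁q₁)]² / (p₁ − p₀)²
  = [1.282·√(0.38·0.62) + 1.036·√(0.26·0.74)]² / (-0.12)²
  = [1.282·0.4854 + 1.036·0.4386]² / 0.0144
  = [1.0767]² / 0.0144
  = 80.50
Round up → n = 81.

n = 81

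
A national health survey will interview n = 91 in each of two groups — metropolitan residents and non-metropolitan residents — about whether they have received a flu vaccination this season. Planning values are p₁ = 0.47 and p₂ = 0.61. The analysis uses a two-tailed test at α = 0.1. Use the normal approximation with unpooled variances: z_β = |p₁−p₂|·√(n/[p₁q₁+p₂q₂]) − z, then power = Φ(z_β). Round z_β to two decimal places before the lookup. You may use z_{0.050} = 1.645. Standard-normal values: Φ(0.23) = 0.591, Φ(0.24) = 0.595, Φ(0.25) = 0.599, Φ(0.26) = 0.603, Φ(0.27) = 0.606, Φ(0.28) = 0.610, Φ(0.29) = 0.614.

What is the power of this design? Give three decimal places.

z_β = |p₁−p₂|·√(n/[p₁q₁+p₂q₂]) − z_{α/2}
    = 0.14 · √(91/0.4870) − 1.645
    = 0.14 · 13.6696 − 1.645
    = 1.9137 − 1.645 = 0.2687 → 0.27
Power = Φ(0.27) = 0.606.

Power ≈ 0.606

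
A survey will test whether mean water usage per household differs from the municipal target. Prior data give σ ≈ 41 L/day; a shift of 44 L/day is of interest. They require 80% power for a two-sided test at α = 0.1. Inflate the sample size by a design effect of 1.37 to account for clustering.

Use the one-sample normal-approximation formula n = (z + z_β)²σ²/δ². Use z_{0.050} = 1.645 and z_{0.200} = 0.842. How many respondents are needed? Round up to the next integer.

n = 8

n = (z_{α/2} + z_β)² · σ² / δ²
  = (1.645 + 0.842)² · 41² / 44²
  = 6.1852 · 1681 / 1936
  = 5.37
Design effect: 1.37 × 5.37 = 7.36.
Round up → n = 8.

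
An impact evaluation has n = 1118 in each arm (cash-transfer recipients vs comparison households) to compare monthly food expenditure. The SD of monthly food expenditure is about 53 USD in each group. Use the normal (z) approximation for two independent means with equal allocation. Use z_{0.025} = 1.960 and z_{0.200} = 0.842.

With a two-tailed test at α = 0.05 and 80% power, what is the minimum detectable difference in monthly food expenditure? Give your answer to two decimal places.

δ = (z_{α/2} + z_β) · √((σ₁²+σ₂²)/n)
  = (1.960 + 0.842) · √(5618/1118)
  = 2.802 · √5.025
  = 2.802 · 2.2417
  = 6.2811

Minimum detectable difference ≈ 6.28 USD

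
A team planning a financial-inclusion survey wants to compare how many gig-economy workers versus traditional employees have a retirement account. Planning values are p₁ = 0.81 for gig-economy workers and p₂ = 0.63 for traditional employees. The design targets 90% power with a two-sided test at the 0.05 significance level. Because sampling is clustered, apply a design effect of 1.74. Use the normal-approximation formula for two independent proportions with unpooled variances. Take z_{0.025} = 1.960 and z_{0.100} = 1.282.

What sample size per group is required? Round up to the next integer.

n = 219 per group

n = (z_{α/2} + z_β)² · [p₁(1−p₁) + p₂(1−p₂)] / (p₁ − p₂)²
  = (1.960 + 1.282)² · (0.81·0.19 + 0.63·0.37) / (0.18)²
  = (3.242)² · (0.1539 + 0.2331) / 0.0324
  = 10.5106 · 0.3870 / 0.0324
  = 125.54
Design effect: 1.74 × 125.54 = 218.44.
Round up → n = 219 per group.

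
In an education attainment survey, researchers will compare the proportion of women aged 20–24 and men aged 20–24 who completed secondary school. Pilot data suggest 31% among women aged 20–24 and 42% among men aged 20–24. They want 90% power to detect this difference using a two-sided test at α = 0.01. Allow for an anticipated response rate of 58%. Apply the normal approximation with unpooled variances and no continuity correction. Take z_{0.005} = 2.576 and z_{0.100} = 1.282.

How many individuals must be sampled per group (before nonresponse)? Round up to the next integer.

n = 971 per group

n = (z_{α/2} + z_β)² · [p₁(1−p₁) + p₂(1−p₂)] / (p₁ − p₂)²
  = (2.576 + 1.282)² · (0.31·0.69 + 0.42·0.58) / (-0.11)²
  = (3.858)² · (0.2139 + 0.2436) / 0.0121
  = 14.8842 · 0.4575 / 0.0121
  = 562.77
Adjust for 58% response: 562.77 / 0.58 = 970.29.
Round up → n = 971 per group.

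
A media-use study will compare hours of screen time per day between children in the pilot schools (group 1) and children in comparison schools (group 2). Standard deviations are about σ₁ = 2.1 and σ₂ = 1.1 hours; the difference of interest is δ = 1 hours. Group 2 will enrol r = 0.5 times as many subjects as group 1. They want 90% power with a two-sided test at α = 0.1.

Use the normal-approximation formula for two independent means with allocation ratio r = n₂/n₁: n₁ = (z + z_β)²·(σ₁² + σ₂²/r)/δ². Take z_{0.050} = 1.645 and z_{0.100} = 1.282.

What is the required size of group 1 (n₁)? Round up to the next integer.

n₁ = (z_{α/2} + z_β)² · (σ₁² + σ₂²/r) / δ²
   = (1.645 + 1.282)² · (2.1² + 1.1²/0.5) / 1²
   = 8.5673 · (4.41 + 2.42) / 1
   = 8.5673 · 6.83 / 1
   = 58.51
Round up → n₁ = 59; n₂ = r·n₁ = 0.5 × 59 = 30.

n₁ = 59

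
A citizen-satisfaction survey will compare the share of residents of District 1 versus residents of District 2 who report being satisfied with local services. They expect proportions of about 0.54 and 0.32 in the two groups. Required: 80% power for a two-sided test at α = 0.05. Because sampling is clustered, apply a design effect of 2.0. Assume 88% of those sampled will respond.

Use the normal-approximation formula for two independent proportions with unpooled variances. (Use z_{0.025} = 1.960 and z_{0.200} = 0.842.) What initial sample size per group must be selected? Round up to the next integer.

n = 172 per group

n = (z_{α/2} + z_β)² · [p₁(1−p₁) + p₂(1−p₂)] / (p₁ − p₂)²
  = (1.960 + 0.842)² · (0.54·0.46 + 0.32·0.68) / (0.22)²
  = (2.802)² · (0.2484 + 0.2176) / 0.0484
  = 7.8512 · 0.4660 / 0.0484
  = 75.59
Design effect: 2.0 × 75.59 = 151.18.
Adjust for 88% response: 151.18 / 0.88 = 171.80.
Round up → n = 172 per group.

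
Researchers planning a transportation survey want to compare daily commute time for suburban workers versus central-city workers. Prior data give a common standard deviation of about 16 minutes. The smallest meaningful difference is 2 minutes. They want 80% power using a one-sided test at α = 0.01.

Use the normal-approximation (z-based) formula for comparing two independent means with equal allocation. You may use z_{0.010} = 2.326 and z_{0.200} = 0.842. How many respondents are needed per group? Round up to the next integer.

n = 1285 per group

n = (z_α + z_β)² · (σ₁² + σ₂²) / δ²
  = (2.326 + 0.842)² · (2·16² = 512) / 2²
  = 10.0362 · 512 / 4
  = 1284.64
Round up → n = 1285 per group.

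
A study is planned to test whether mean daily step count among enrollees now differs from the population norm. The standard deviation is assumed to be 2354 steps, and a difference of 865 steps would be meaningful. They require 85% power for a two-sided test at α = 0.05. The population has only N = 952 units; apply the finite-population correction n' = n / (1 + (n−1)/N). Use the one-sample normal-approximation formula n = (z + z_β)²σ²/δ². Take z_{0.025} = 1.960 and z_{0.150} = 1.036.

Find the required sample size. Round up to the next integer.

n = 63

n = (z_{α/2} + z_β)² · σ² / δ²
  = (1.960 + 1.036)² · 2354² / 865²
  = 8.9760 · 5541316 / 748225
  = 66.48
Finite-population correction (N = 952): 66.48 / (1 + (66.48 − 1)/952) = 62.20.
Round up → n = 63.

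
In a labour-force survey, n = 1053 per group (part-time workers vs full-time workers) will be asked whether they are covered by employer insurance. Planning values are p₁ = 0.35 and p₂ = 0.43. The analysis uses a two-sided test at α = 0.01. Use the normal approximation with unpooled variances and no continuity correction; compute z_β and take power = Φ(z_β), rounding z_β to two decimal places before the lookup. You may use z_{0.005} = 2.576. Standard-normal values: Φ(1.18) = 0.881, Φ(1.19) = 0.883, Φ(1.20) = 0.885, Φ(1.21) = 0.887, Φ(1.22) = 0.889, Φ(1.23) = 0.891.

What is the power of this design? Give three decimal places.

Power ≈ 0.885

z_β = |p₁−p₂|·√(n/[p₁q₁+p₂q₂]) − z_{α/2}
    = 0.08 · √(1053/0.4726) − 2.576
    = 0.08 · 47.2028 − 2.576
    = 3.7762 − 2.576 = 1.2002 → 1.20
Power = Φ(1.20) = 0.885.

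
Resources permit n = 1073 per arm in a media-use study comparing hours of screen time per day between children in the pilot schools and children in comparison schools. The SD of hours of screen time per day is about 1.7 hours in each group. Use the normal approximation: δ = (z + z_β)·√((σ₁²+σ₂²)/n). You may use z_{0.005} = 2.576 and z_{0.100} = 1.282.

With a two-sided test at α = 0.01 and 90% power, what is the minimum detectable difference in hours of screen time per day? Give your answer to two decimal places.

Minimum detectable difference ≈ 0.28 hours

δ = (z_{α/2} + z_β) · √((σ₁²+σ₂²)/n)
  = (2.576 + 1.282) · √(5.78/1073)
  = 3.858 · √0.00539
  = 3.858 · 0.0734
  = 0.2832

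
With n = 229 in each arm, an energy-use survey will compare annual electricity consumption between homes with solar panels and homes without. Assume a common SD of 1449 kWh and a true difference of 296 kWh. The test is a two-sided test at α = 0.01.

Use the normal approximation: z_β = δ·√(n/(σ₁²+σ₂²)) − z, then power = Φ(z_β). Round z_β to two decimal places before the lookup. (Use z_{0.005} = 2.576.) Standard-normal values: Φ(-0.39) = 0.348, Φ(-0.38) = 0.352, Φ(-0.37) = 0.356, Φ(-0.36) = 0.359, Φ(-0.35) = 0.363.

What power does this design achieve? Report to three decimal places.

Power ≈ 0.348

z_β = δ·√(n/(σ₁²+σ₂²)) − z_{α/2}
    = 296 · √(229/4199202) − 2.576
    = 296 · 0.00738 − 2.576
    = 2.1859 − 2.576 = -0.3901 → -0.39
Power = Φ(-0.39) = 0.348.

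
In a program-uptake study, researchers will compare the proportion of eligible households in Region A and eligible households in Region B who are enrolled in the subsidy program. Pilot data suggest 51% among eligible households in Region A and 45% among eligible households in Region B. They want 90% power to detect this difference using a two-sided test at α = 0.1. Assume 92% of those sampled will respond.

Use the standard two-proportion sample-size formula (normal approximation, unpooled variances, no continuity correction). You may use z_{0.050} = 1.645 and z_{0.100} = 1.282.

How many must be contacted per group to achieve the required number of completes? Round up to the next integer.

n = (z_{α/2} + z_β)² · [p₁(1−p₁) + p₂(1−p₂)] / (p₁ − p₂)²
  = (1.645 + 1.282)² · (0.51·0.49 + 0.45·0.55) / (0.06)²
  = (2.927)² · (0.2499 + 0.2475) / 0.0036
  = 8.5673 · 0.4974 / 0.0036
  = 1183.72
Adjust for 92% response: 1183.72 / 0.92 = 1286.65.
Round up → n = 1287 per group.

n = 1287 per group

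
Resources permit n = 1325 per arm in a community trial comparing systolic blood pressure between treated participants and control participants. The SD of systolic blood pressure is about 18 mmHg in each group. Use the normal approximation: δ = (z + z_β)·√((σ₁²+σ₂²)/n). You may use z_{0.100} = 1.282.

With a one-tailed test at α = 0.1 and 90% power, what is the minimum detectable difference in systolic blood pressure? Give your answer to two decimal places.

δ = (z_α + z_β) · √((σ₁²+σ₂²)/n)
  = (1.282 + 1.282) · √(648/1325)
  = 2.564 · √0.48906
  = 2.564 · 0.6993
  = 1.7931

Minimum detectable difference ≈ 1.79 mmHg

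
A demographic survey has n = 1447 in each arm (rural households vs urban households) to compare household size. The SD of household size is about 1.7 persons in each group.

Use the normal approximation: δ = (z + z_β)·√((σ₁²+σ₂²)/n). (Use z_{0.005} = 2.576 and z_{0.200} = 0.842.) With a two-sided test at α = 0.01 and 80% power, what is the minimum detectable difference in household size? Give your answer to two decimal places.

Minimum detectable difference ≈ 0.22 persons

δ = (z_{α/2} + z_β) · √((σ₁²+σ₂²)/n)
  = (2.576 + 0.842) · √(5.78/1447)
  = 3.418 · √0.00399
  = 3.418 · 0.0632
  = 0.2160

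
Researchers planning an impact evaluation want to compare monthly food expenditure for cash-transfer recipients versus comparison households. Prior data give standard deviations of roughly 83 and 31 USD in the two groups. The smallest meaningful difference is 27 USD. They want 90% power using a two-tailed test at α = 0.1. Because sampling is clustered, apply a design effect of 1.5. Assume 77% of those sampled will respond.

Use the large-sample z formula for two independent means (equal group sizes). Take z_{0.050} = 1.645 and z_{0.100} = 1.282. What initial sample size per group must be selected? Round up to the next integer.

n = (z_{α/2} + z_β)² · (σ₁² + σ₂²) / δ²
  = (1.645 + 1.282)² · (83² + 31² = 7850) / 27²
  = 8.5673 · 7850 / 729
  = 92.25
Design effect: 1.5 × 92.25 = 138.38.
Adjust for 77% response: 138.38 / 0.77 = 179.72.
Round up → n = 180 per group.

n = 180 per group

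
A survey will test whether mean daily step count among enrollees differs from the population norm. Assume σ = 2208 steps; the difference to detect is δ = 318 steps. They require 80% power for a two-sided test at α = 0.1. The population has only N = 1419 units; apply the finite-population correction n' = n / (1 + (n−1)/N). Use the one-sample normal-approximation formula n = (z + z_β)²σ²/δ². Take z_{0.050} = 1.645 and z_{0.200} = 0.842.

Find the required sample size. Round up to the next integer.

n = 247

n = (z_{α/2} + z_β)² · σ² / δ²
  = (1.645 + 0.842)² · 2208² / 318²
  = 6.1852 · 4875264 / 101124
  = 298.19
Finite-population correction (N = 1419): 298.19 / (1 + (298.19 − 1)/1419) = 246.55.
Round up → n = 247.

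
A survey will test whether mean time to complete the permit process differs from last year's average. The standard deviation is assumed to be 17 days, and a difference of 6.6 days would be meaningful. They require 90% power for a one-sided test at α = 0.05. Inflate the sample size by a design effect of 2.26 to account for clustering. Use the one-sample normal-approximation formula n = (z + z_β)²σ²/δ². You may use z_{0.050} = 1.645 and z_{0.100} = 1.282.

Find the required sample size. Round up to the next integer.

n = 129

n = (z_α + z_β)² · σ² / δ²
  = (1.645 + 1.282)² · 17² / 6.6²
  = 8.5673 · 289 / 43.56
  = 56.84
Design effect: 2.26 × 56.84 = 128.46.
Round up → n = 129.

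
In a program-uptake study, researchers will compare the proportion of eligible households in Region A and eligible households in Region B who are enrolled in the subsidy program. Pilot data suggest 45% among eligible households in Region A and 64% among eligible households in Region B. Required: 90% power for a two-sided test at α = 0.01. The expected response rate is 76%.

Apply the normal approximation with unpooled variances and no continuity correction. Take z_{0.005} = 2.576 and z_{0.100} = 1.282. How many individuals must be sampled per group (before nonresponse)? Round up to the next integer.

n = (z_{α/2} + z_β)² · [p₁(1−p₁) + p₂(1−p₂)] / (p₁ − p₂)²
  = (2.576 + 1.282)² · (0.45·0.55 + 0.64·0.36) / (-0.19)²
  = (3.858)² · (0.2475 + 0.2304) / 0.0361
  = 14.8842 · 0.4779 / 0.0361
  = 197.04
Adjust for 76% response: 197.04 / 0.76 = 259.26.
Round up → n = 260 per group.

n = 260 per group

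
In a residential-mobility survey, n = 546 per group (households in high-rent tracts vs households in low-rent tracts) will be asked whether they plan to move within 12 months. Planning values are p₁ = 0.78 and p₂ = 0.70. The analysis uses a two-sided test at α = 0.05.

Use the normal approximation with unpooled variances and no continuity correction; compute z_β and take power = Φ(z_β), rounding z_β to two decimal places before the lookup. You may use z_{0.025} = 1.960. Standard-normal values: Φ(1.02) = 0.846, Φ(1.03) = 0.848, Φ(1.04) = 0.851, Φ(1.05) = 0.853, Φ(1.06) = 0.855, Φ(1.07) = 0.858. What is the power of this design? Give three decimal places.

Power ≈ 0.858

z_β = |p₁−p₂|·√(n/[p₁q₁+p₂q₂]) − z_{α/2}
    = 0.08 · √(546/0.3816) − 1.960
    = 0.08 · 37.8261 − 1.960
    = 3.0261 − 1.960 = 1.0661 → 1.07
Power = Φ(1.07) = 0.858.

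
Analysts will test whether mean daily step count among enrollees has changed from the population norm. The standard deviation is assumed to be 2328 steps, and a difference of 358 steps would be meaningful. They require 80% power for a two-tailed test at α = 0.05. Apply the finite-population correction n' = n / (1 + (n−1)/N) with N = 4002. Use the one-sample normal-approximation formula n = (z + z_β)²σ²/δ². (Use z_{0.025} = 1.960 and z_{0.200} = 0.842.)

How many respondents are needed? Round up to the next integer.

n = (z_{α/2} + z_β)² · σ² / δ²
  = (1.960 + 0.842)² · 2328² / 358²
  = 7.8512 · 5419584 / 128164
  = 332.00
Finite-population correction (N = 4002): 332.00 / (1 + (332.00 − 1)/4002) = 306.64.
Round up → n = 307.

n = 307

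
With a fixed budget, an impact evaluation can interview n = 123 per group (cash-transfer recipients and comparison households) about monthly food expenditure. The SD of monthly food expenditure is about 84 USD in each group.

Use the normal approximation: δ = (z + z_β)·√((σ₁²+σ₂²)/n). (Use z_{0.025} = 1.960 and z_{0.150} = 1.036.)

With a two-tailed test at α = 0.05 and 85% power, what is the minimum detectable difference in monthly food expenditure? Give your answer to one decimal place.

Minimum detectable difference ≈ 32.1 USD

δ = (z_{α/2} + z_β) · √((σ₁²+σ₂²)/n)
  = (1.960 + 1.036) · √(14112/123)
  = 2.996 · √114.7317
  = 2.996 · 10.7113
  = 32.0910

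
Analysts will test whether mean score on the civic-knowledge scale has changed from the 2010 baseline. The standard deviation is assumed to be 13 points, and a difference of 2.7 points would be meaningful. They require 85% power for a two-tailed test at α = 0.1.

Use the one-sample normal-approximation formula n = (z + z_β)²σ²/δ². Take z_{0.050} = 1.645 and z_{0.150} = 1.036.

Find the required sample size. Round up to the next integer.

n = (z_{α/2} + z_β)² · σ² / δ²
  = (1.645 + 1.036)² · 13² / 2.7²
  = 7.1878 · 169 / 7.29
  = 166.63
Round up → n = 167.

n = 167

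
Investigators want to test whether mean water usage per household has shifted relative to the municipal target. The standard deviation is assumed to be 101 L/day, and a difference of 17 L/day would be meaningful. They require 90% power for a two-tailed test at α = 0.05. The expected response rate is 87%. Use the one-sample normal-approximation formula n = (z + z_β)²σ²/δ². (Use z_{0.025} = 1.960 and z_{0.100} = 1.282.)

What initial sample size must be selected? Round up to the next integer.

n = (z_{α/2} + z_β)² · σ² / δ²
  = (1.960 + 1.282)² · 101² / 17²
  = 10.5106 · 10201 / 289
  = 371.00
Adjust for 87% response: 371.00 / 0.87 = 426.43.
Round up → n = 427.

n = 427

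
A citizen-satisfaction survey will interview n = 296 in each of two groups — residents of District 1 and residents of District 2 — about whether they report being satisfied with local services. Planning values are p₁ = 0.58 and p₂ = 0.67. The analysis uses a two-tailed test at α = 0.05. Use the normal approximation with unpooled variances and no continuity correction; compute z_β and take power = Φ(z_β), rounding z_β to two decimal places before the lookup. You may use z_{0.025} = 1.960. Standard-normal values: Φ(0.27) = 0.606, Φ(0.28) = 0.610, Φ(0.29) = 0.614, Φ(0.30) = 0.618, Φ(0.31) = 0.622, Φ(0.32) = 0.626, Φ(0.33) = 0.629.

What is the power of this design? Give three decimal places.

Power ≈ 0.622

z_β = |p₁−p₂|·√(n/[p₁q₁+p₂q₂]) − z_{α/2}
    = 0.09 · √(296/0.4647) − 1.960
    = 0.09 · 25.2383 − 1.960
    = 2.2714 − 1.960 = 0.3114 → 0.31
Power = Φ(0.31) = 0.622.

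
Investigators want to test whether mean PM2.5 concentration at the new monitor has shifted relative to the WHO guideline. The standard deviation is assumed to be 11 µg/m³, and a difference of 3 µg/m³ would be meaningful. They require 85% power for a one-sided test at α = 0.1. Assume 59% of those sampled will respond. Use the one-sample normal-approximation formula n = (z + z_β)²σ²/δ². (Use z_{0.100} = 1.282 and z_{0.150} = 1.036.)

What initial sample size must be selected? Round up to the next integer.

n = 123

n = (z_α + z_β)² · σ² / δ²
  = (1.282 + 1.036)² · 11² / 3²
  = 5.3731 · 121 / 9
  = 72.24
Adjust for 59% response: 72.24 / 0.59 = 122.44.
Round up → n = 123.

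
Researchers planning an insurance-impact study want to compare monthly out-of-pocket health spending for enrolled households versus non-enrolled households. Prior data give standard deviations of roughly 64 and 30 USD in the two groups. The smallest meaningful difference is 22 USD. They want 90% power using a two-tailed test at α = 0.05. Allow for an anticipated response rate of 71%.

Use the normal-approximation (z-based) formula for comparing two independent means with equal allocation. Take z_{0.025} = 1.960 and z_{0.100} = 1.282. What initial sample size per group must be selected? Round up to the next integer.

n = 153 per group

n = (z_{α/2} + z_β)² · (σ₁² + σ₂²) / δ²
  = (1.960 + 1.282)² · (64² + 30² = 4996) / 22²
  = 10.5106 · 4996 / 484
  = 108.49
Adjust for 71% response: 108.49 / 0.71 = 152.81.
Round up → n = 153 per group.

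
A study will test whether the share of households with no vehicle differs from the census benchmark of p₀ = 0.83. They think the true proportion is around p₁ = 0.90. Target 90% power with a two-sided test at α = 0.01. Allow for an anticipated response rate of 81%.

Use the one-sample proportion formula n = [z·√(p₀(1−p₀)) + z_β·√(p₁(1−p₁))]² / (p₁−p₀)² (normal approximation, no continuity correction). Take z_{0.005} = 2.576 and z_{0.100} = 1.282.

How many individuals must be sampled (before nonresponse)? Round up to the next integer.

n = 461

n = [z_{α/2}·√(p₀q₀) + z_β·√(p₁q₁)]² / (p₁ − p₀)²
  = [2.576·√(0.83·0.17) + 1.282·√(0.90·0.10)]² / (0.07)²
  = [2.576·0.3756 + 1.282·0.3000]² / 0.0049
  = [1.3522]² / 0.0049
  = 373.17
Adjust for 81% response: 373.17 / 0.81 = 460.70.
Round up → n = 461.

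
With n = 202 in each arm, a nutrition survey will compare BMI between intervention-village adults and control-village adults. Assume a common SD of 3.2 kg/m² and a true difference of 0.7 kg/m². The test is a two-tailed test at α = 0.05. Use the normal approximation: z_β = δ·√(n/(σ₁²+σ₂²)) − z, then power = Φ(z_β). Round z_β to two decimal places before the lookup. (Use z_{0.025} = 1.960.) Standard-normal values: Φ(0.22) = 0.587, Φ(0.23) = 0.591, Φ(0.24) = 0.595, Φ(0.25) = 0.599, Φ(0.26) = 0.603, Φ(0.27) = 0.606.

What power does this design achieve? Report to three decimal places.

Power ≈ 0.595

z_β = δ·√(n/(σ₁²+σ₂²)) − z_{α/2}
    = 0.7 · √(202/20.48) − 1.960
    = 0.7 · 3.14059 − 1.960
    = 2.1984 − 1.960 = 0.2384 → 0.24
Power = Φ(0.24) = 0.595.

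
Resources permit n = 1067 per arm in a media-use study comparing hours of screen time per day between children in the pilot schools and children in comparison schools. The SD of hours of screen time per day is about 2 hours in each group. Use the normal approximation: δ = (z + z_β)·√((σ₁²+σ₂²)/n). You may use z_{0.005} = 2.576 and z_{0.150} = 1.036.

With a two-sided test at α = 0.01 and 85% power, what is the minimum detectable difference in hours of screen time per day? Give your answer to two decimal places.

Minimum detectable difference ≈ 0.31 hours

δ = (z_{α/2} + z_β) · √((σ₁²+σ₂²)/n)
  = (2.576 + 1.036) · √(8/1067)
  = 3.612 · √0.0075
  = 3.612 · 0.0866
  = 0.3128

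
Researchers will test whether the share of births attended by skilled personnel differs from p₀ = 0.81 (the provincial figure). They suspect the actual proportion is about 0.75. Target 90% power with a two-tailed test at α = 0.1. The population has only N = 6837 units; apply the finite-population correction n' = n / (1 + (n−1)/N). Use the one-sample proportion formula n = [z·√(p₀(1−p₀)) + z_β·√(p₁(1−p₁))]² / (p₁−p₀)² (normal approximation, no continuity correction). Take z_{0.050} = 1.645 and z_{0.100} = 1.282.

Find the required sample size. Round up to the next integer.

n = 379

n = [z_{α/2}·√(p₀q₀) + z_β·√(p₁q₁)]² / (p₁ − p₀)²
  = [1.645·√(0.81·0.19) + 1.282·√(0.75·0.25)]² / (-0.06)²
  = [1.645·0.3923 + 1.282·0.4330]² / 0.0036
  = [1.2005]² / 0.0036
  = 400.30
Finite-population correction (N = 6837): 400.30 / (1 + (400.30 − 1)/6837) = 378.22.
Round up → n = 379.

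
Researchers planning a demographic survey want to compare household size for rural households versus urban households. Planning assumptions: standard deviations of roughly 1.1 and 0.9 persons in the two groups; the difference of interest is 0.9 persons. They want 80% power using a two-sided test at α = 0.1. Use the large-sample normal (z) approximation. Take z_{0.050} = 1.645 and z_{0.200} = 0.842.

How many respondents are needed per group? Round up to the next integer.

n = 16 per group

n = (z_{α/2} + z_β)² · (σ₁² + σ₂²) / δ²
  = (1.645 + 0.842)² · (1.1² + 0.9² = 2.02) / 0.9²
  = 6.1852 · 2.02 / 0.81
  = 15.42
Round up → n = 16 per group.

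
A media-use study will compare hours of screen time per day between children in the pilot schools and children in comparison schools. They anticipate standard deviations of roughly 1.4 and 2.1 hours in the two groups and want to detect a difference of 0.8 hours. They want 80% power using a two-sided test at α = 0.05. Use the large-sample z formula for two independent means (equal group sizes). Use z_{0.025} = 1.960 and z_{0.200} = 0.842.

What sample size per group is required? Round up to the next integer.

n = (z_{α/2} + z_β)² · (σ₁² + σ₂²) / δ²
  = (1.960 + 0.842)² · (1.4² + 2.1² = 6.37) / 0.8²
  = 7.8512 · 6.37 / 0.64
  = 78.14
Round up → n = 79 per group.

n = 79 per group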